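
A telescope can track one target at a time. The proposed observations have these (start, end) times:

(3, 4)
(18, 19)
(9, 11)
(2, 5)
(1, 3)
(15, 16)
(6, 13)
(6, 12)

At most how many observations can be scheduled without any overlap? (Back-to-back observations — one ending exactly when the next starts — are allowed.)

5

Greedy by earliest finish: after sorting by end time, pick each interval compatible with the last pick.
By end time: (1,3), (3,4), (2,5), (9,11), (6,12), (6,13), (15,16), (18,19).
Pick (1,3); next start ≥ 3 → (3,4); next start ≥ 4 → (9,11); next start ≥ 11 → (15,16); next start ≥ 16 → (18,19).
Selected 5 observations.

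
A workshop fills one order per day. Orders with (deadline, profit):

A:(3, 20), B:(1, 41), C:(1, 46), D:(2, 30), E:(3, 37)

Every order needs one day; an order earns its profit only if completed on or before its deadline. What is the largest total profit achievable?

By profit: C(d1,46), B(d1,41), E(d3,37), D(d2,30), A(d3,20)
C→slot 1; B skipped; E→slot 3; D→slot 2; A skipped.
Profit = 46 + 30 + 37 = 113

113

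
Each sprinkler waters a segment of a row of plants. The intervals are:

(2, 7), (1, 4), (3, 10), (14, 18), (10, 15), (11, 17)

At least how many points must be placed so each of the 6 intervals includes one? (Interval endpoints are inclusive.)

Sort by right endpoint; whenever an interval is uncovered, place a point at its right end.
By right end: [1,4]  [2,7]  [3,10]  [10,15]  [11,17]  [14,18]
[1,4] uncovered → point at 4; [10,15] uncovered → point at 15.
Points: 4, 15 (2 total).

2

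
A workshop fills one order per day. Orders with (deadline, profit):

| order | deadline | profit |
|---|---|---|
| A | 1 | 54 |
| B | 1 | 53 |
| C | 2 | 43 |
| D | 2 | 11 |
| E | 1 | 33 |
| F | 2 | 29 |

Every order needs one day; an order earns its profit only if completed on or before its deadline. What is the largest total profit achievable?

97

Take jobs in profit order; each goes to the latest open slot no later than its deadline.
Profit order: A=54 B=53 C=43 E=33 F=29 D=11
Assign: A→slot 1, B skipped, C→slot 2, E skipped, F skipped, D skipped.
Slots: [1:A] [2:C]
Profit = 54 + 43 = 97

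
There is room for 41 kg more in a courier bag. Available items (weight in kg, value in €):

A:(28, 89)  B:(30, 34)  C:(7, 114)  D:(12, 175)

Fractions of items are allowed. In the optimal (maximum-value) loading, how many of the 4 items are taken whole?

2

Ratios (sorted): C 16.29, D 14.58, A 3.18, B 1.13
take C (7 @ 114); take D (12 @ 175); take 22/28 of A → 69.93. Capacity used 41/41.
2 item(s) taken whole; one partial (take 22/28 of A).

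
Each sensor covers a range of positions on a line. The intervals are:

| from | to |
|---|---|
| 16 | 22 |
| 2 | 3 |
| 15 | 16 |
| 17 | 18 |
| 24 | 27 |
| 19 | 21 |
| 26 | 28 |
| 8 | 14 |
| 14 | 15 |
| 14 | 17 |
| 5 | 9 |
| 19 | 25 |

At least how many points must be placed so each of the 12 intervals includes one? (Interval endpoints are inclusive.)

6

Sort by right endpoint; whenever an interval is uncovered, place a point at its right end.
By right end: [2,3]  [5,9]  [8,14]  [14,15]  [15,16]  [14,17]  [17,18]  [19,21]  [16,22]  [19,25]  [24,27]  [26,28]
[2,3] uncovered → point at 3; [5,9] uncovered → point at 9; [14,15] uncovered → point at 15; [17,18] uncovered → point at 18; [19,21] uncovered → point at 21; [24,27] uncovered → point at 27.
Points: 3, 9, 15, 18, 21, 27 (6 total).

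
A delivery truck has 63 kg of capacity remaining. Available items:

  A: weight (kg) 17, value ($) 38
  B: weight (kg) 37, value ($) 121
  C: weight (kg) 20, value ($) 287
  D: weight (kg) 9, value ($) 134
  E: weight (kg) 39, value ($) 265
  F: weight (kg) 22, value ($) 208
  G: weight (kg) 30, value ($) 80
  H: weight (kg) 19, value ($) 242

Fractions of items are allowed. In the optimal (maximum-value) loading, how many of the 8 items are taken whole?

Greedy by value/weight ratio, highest first.
Order: D (134/9=14.89) > C (287/20=14.35) > H (242/19=12.74) > F (208/22=9.45) > E (265/39=6.79) > B (121/37=3.27) > G (80/30=2.67) > A (38/17=2.24)
Fill: take D (9 @ 134) → take C (20 @ 287) → take H (19 @ 242) → take 15/22 of F → 141.82; 63/63 used.
3 item(s) taken whole; one partial (take 15/22 of F).

3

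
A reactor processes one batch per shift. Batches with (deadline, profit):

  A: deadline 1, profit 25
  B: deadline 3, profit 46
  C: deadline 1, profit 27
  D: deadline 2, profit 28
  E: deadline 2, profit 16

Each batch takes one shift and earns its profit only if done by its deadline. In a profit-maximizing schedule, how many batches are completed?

3

Take jobs in profit order; each goes to the latest open slot no later than its deadline.
By profit: B(d3,46), D(d2,28), C(d1,27), A(d1,25), E(d2,16)
B→slot 3; D→slot 2; C→slot 1; A skipped; E skipped.
3 of 5 scheduled.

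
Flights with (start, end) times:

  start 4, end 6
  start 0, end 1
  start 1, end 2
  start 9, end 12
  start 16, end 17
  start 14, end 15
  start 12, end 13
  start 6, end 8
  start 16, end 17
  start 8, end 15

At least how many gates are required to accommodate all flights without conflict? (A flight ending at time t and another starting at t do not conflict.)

2

Events (time:±→running): 0:+→1 1:-→0 1:+→1 2:-→0 4:+→1 6:-→0 6:+→1 8:-→0 8:+→1 9:+→2 … peak 2.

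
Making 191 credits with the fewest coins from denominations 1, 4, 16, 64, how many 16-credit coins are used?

191 = 2×64 + 3×16 + 3×4 + 3×1
Count of 16: 3

3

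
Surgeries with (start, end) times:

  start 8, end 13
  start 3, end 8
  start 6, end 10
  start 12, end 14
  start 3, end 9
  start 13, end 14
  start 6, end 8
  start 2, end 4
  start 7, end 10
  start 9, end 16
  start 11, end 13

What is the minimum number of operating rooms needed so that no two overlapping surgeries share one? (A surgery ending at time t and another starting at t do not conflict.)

5

Events (time:±→running): 2:+→1 3:+→2 3:+→3 4:-→2 6:+→3 6:+→4 7:+→5 … peak 5.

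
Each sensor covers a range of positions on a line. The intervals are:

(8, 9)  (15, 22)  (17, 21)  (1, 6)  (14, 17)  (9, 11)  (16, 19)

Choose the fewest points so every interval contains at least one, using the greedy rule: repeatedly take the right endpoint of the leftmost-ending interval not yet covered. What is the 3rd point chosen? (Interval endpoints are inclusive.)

17

Process intervals by earliest right end; each time one isn't hit yet, stab at its right endpoint.
Sorted: [1,6] [8,9] [9,11] [14,17] [16,19] [17,21] [15,22]
{[1,6]} hit by 6; {[8,9],[9,11]} hit by 9; {[14,17],[16,19],[17,21],[15,22]} hit by 17.
Points: 6, 9, 17 (3 total).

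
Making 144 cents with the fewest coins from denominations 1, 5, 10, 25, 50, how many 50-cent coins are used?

Greedy: take as many of the largest coin as possible, then repeat with the remainder.
144 = 2×50 + 1×25 + 1×10 + 1×5 + 4×1
Count of 50: 2

2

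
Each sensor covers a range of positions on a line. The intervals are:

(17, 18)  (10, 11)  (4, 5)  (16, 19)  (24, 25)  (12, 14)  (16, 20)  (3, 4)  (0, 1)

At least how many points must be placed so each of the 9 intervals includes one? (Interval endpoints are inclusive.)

6

Sort by right endpoint; whenever an interval is uncovered, place a point at its right end.
Sorted: [0,1] [3,4] [4,5] [10,11] [12,14] [17,18] [16,19] [16,20] [24,25]
{[0,1]} hit by 1; {[3,4],[4,5]} hit by 4; {[10,11]} hit by 11; {[12,14]} hit by 14; {[17,18],[16,19],[16,20]} hit by 18; {[24,25]} hit by 25.
Points: 1, 4, 11, 14, 18, 25 (6 total).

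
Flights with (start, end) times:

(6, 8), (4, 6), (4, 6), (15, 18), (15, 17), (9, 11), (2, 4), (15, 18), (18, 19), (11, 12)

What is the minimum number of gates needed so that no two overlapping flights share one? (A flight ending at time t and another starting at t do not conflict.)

3

Events (time:±→running): 2:+→1 4:-→0 4:+→1 4:+→2 6:-→1 6:-→0 6:+→1 8:-→0 9:+→1 11:-→0 11:+→1 12:-→0 15:+→1 15:+→2 15:+→3 … peak 3.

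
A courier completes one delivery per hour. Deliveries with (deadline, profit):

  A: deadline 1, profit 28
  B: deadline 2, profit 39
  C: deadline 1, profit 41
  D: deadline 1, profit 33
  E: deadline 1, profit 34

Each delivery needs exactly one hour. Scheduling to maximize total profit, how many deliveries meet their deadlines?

2

Take jobs in profit order; each goes to the latest open slot no later than its deadline.
By profit: C(d1,41), B(d2,39), E(d1,34), D(d1,33), A(d1,28)
C→slot 1; B→slot 2; E skipped; D skipped; A skipped.
2 of 5 scheduled.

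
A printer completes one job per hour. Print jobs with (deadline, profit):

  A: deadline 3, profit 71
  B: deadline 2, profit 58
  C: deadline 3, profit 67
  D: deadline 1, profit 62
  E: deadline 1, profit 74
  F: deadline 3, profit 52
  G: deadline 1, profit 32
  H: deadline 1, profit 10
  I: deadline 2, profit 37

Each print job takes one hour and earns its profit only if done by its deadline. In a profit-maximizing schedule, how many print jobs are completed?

3

Sort by profit descending; place each in the latest free slot ≤ its deadline.
By profit: E(d1,74), A(d3,71), C(d3,67), D(d1,62), B(d2,58), F(d3,52), I(d2,37), G(d1,32), H(d1,10)
E→slot 1; A→slot 3; C→slot 2; D skipped; B skipped; F skipped; I skipped; G skipped; H skipped.
3 of 9 scheduled.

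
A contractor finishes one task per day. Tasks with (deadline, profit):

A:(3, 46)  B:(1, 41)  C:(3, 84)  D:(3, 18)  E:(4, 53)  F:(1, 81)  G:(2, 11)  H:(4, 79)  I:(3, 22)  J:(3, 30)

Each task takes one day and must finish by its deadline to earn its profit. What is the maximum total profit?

Profit order: C=84 F=81 H=79 E=53 A=46 B=41 J=30 I=22 D=18 G=11
Assign: C→slot 3, F→slot 1, H→slot 4, E→slot 2, A skipped, B skipped, J skipped, I skipped, D skipped, G skipped.
Slots: [1:F] [2:E] [3:C] [4:H]
Profit = 81 + 53 + 84 + 79 = 297

297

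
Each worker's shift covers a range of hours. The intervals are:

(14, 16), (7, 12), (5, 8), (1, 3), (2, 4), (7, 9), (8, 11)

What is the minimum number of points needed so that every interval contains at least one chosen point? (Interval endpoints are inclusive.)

3

Process intervals by earliest right end; each time one isn't hit yet, stab at its right endpoint.
Sorted: [1,3] [2,4] [5,8] [7,9] [8,11] [7,12] [14,16]
{[1,3],[2,4]} hit by 3; {[5,8],[7,9],[8,11],[7,12]} hit by 8; {[14,16]} hit by 16.
Points: 3, 8, 16 (3 total).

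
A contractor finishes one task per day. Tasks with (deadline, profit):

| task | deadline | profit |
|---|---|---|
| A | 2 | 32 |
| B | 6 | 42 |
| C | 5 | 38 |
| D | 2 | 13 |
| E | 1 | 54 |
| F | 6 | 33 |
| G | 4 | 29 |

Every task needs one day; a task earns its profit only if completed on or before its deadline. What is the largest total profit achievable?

228

Take jobs in profit order; each goes to the latest open slot no later than its deadline.
By profit: E(d1,54), B(d6,42), C(d5,38), F(d6,33), A(d2,32), G(d4,29), D(d2,13)
E→slot 1; B→slot 6; C→slot 5; F→slot 4; A→slot 2; G→slot 3; D skipped.
Profit = 54 + 32 + 29 + 33 + 38 + 42 = 228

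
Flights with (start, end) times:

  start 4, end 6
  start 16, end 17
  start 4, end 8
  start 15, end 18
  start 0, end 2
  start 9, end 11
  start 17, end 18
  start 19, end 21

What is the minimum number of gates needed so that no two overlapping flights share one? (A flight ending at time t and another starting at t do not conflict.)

2

starts: [0, 4, 4, 9, 15, 16, 17, 19]
ends:   [2, 6, 8, 11, 17, 18, 18, 21]
s0→1 e2→0 s4→1 s4→2  — peak 2.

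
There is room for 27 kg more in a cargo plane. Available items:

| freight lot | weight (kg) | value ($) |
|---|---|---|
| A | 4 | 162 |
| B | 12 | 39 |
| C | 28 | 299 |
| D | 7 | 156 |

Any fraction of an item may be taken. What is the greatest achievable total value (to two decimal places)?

Ratios (sorted): A 40.50, D 22.29, C 10.68, B 3.25
take A (4 @ 162); take D (7 @ 156); take 16/28 of C → 170.86. Capacity used 27/27.
Total value = 488.86

488.86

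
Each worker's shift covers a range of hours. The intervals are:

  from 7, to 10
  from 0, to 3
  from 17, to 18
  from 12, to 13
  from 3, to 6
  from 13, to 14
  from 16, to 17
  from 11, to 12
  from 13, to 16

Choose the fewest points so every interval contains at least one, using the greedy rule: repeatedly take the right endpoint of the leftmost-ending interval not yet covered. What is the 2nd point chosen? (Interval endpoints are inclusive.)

10

Sort by right endpoint; whenever an interval is uncovered, place a point at its right end.
By right end: [0,3]  [3,6]  [7,10]  [11,12]  [12,13]  [13,14]  [13,16]  [16,17]  [17,18]
[0,3] uncovered → point at 3; [7,10] uncovered → point at 10; [11,12] uncovered → point at 12; [13,14] uncovered → point at 14; [16,17] uncovered → point at 17.
Points: 3, 10, 12, 14, 17 (5 total).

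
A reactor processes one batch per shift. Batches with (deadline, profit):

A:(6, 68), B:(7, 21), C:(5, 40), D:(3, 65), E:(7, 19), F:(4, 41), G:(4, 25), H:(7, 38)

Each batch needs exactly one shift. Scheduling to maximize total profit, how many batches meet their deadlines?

Take jobs in profit order; each goes to the latest open slot no later than its deadline.
Profit order: A=68 D=65 F=41 C=40 H=38 G=25 B=21 E=19
Assign: A→slot 6, D→slot 3, F→slot 4, C→slot 5, H→slot 7, G→slot 2, B→slot 1, E skipped.
Slots: [1:B] [2:G] [3:D] [4:F] [5:C] [6:A] [7:H]
7 of 8 scheduled.

7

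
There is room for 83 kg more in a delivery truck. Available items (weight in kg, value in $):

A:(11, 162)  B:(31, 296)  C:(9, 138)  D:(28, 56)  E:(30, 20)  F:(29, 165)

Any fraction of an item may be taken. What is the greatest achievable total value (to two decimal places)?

Sort by value per unit weight and fill in that order.
Order: C (138/9=15.33) > A (162/11=14.73) > B (296/31=9.55) > F (165/29=5.69) > D (56/28=2.00) > E (20/30=0.67)
Fill: take C (9 @ 138) → take A (11 @ 162) → take B (31 @ 296) → take F (29 @ 165) → take 3/28 of D → 6.00; 83/83 used.
Total value = 767.00

767.00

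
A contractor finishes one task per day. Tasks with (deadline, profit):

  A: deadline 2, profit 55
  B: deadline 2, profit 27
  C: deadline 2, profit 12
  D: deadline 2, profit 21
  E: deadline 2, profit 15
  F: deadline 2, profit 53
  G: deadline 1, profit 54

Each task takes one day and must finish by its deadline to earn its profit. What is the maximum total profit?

Profit order: A=55 G=54 F=53 B=27 D=21 E=15 C=12
Assign: A→slot 2, G→slot 1, F skipped, B skipped, D skipped, E skipped, C skipped.
Slots: [1:G] [2:A]
Profit = 54 + 55 = 109

109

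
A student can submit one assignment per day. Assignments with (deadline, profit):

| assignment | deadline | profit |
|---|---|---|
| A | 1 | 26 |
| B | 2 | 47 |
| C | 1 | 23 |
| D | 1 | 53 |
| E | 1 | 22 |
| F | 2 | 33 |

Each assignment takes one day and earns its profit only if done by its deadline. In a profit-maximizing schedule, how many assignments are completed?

2

Sort by profit descending; place each in the latest free slot ≤ its deadline.
By profit: D(d1,53), B(d2,47), F(d2,33), A(d1,26), C(d1,23), E(d1,22)
D→slot 1; B→slot 2; F skipped; A skipped; C skipped; E skipped.
2 of 6 scheduled.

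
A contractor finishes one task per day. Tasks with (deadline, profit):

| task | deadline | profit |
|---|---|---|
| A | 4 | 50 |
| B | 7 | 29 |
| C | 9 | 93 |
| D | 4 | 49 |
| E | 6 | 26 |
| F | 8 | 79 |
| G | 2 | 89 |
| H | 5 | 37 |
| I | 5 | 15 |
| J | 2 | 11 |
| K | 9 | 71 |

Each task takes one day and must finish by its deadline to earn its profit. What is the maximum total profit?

Sort by profit descending; place each in the latest free slot ≤ its deadline.
By profit: C(d9,93), G(d2,89), F(d8,79), K(d9,71), A(d4,50), D(d4,49), H(d5,37), B(d7,29), E(d6,26), I(d5,15), J(d2,11)
C→slot 9; G→slot 2; F→slot 8; K→slot 7; A→slot 4; D→slot 3; H→slot 5; B→slot 6; E→slot 1; I skipped; J skipped.
Profit = 26 + 89 + 49 + 50 + 37 + 29 + 71 + 79 + 93 = 523

523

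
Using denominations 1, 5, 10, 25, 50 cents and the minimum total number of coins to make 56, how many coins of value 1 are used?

56 − 1×50→6 − 1×5→1 − 1×1→0
Count of 1: 1

1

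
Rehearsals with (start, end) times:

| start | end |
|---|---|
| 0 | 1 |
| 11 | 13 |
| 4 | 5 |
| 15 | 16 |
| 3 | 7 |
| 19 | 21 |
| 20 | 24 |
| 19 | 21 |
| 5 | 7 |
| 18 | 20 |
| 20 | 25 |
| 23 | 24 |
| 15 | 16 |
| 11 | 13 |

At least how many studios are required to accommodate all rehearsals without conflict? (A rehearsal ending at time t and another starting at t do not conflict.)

Count concurrent intervals with a sweep; the peak is the room count.
starts: [0, 3, 4, 5, 11, 11, 15, 15, 18, 19, 19, 20, 20, 23]
ends:   [1, 5, 7, 7, 13, 13, 16, 16, 20, 21, 21, 24, 24, 25]
s0→1 e1→0 s3→1 s4→2 e5→1 s5→2 e7→1 e7→0 s11→1 s11→2 e13→1 e13→0 s15→1 s15→2 e16→1 e16→0 s18→1 s19→2 s19→3 e20→2 s20→3 s20→4  — peak 4.

4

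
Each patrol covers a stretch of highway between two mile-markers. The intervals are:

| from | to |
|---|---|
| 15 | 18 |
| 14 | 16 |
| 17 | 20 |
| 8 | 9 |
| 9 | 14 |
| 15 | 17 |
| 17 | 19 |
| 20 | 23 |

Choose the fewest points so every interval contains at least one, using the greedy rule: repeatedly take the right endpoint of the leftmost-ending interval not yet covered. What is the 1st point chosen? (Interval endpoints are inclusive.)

Process intervals by earliest right end; each time one isn't hit yet, stab at its right endpoint.
Sorted: [8,9] [9,14] [14,16] [15,17] [15,18] [17,19] [17,20] [20,23]
{[8,9],[9,14]} hit by 9; {[14,16],[15,17],[15,18]} hit by 16; {[17,19],[17,20]} hit by 19; {[20,23]} hit by 23.
Points: 9, 16, 19, 23 (4 total).

9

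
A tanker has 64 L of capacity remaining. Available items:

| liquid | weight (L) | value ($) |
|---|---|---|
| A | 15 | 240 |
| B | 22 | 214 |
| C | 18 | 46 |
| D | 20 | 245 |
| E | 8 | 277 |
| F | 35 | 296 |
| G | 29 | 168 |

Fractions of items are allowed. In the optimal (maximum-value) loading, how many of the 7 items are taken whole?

3

Ratios (sorted): E 34.62, A 16.00, D 12.25, B 9.73, F 8.46, G 5.79, C 2.56
take E (8 @ 277); take A (15 @ 240); take D (20 @ 245); take 21/22 of B → 204.27. Capacity used 64/64.
3 item(s) taken whole; one partial (take 21/22 of B).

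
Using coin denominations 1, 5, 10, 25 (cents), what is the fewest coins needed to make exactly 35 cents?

2

Use the largest denomination that fits, subtract, and repeat.
35 = 1×25 + 1×10
Total coins = 1 + 1 = 2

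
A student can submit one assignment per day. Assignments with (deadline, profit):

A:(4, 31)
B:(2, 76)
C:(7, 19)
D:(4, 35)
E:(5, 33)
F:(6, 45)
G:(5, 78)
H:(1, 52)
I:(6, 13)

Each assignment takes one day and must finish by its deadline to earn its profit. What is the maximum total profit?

Sort by profit descending; place each in the latest free slot ≤ its deadline.
Profit order: G=78 B=76 H=52 F=45 D=35 E=33 A=31 C=19 I=13
Assign: G→slot 5, B→slot 2, H→slot 1, F→slot 6, D→slot 4, E→slot 3, A skipped, C→slot 7, I skipped.
Slots: [1:H] [2:B] [3:E] [4:D] [5:G] [6:F] [7:C]
Profit = 52 + 76 + 33 + 35 + 78 + 45 + 19 = 338

338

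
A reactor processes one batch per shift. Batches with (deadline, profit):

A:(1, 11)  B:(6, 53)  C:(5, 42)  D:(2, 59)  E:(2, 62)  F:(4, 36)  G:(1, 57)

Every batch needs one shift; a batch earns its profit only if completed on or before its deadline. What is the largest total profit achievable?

Take jobs in profit order; each goes to the latest open slot no later than its deadline.
By profit: E(d2,62), D(d2,59), G(d1,57), B(d6,53), C(d5,42), F(d4,36), A(d1,11)
E→slot 2; D→slot 1; G skipped; B→slot 6; C→slot 5; F→slot 4; A skipped.
Profit = 59 + 62 + 36 + 42 + 53 = 252

252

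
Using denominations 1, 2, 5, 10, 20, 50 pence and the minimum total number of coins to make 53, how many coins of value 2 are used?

1

Greedy: take as many of the largest coin as possible, then repeat with the remainder.
53 = 1×50 + 1×2 + 1×1
Count of 2: 1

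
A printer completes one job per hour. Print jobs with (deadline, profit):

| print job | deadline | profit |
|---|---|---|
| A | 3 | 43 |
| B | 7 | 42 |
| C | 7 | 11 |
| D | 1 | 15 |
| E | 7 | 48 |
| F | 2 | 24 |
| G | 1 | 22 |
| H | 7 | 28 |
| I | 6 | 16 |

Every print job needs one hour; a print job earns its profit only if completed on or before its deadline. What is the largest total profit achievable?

223

Take jobs in profit order; each goes to the latest open slot no later than its deadline.
By profit: E(d7,48), A(d3,43), B(d7,42), H(d7,28), F(d2,24), G(d1,22), I(d6,16), D(d1,15), C(d7,11)
E→slot 7; A→slot 3; B→slot 6; H→slot 5; F→slot 2; G→slot 1; I→slot 4; D skipped; C skipped.
Profit = 22 + 24 + 43 + 16 + 28 + 42 + 48 = 223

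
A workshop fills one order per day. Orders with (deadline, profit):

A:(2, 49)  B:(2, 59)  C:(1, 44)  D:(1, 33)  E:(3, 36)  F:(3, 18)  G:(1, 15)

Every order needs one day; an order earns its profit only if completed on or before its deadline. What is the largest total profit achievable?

144

Sort by profit descending; place each in the latest free slot ≤ its deadline.
By profit: B(d2,59), A(d2,49), C(d1,44), E(d3,36), D(d1,33), F(d3,18), G(d1,15)
B→slot 2; A→slot 1; C skipped; E→slot 3; D skipped; F skipped; G skipped.
Profit = 49 + 59 + 36 = 144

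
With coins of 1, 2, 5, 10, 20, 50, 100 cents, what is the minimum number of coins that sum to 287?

287 − 2×100→87 − 1×50→37 − 1×20→17 − 1×10→7 − 1×5→2 − 1×2→0
Total coins = 2 + 1 + 1 + 1 + 1 + 1 = 7

7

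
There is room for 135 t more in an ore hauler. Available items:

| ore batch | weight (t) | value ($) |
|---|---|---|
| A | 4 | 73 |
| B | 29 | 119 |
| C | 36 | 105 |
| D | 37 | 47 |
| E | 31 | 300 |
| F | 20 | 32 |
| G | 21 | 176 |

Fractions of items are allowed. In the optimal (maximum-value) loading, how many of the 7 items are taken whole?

Sort by value per unit weight and fill in that order.
Ratios (sorted): A 18.25, E 9.68, G 8.38, B 4.10, C 2.92, F 1.60, D 1.27
take A (4 @ 73); take E (31 @ 300); take G (21 @ 176); take B (29 @ 119); take C (36 @ 105); take 14/20 of F → 22.40. Capacity used 135/135.
5 item(s) taken whole; one partial (take 14/20 of F).

5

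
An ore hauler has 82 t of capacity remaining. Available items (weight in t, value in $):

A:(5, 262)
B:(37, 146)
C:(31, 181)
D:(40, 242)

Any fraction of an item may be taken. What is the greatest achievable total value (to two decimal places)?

708.68

Order: A (262/5=52.40) > D (242/40=6.05) > C (181/31=5.84) > B (146/37=3.95)
Fill: take A (5 @ 262) → take D (40 @ 242) → take C (31 @ 181) → take 6/37 of B → 23.68; 82/82 used.
Total value = 708.68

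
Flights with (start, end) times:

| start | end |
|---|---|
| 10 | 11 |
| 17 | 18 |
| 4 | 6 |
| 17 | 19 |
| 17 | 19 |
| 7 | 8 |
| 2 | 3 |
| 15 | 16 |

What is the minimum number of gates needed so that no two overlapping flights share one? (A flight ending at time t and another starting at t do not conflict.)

3

Count concurrent intervals with a sweep; the peak is the room count.
starts: [2, 4, 7, 10, 15, 17, 17, 17]
ends:   [3, 6, 8, 11, 16, 18, 19, 19]
s2→1 e3→0 s4→1 e6→0 s7→1 e8→0 s10→1 e11→0 s15→1 e16→0 s17→1 s17→2 s17→3  — peak 3.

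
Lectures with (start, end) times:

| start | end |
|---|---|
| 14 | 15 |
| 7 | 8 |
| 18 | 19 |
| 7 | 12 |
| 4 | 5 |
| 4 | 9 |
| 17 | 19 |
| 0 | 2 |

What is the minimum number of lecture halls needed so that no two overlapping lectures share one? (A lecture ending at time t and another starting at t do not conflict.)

3

The answer is the maximum number of intervals overlapping at any instant.
Events (time:±→running): 0:+→1 2:-→0 4:+→1 4:+→2 5:-→1 7:+→2 7:+→3 … peak 3.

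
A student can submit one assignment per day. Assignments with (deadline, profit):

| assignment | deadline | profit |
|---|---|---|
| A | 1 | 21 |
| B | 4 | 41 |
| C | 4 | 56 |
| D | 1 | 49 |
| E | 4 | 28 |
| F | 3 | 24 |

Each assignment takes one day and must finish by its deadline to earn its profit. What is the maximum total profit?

Profit order: C=56 D=49 B=41 E=28 F=24 A=21
Assign: C→slot 4, D→slot 1, B→slot 3, E→slot 2, F skipped, A skipped.
Slots: [1:D] [2:E] [3:B] [4:C]
Profit = 49 + 28 + 41 + 56 = 174

174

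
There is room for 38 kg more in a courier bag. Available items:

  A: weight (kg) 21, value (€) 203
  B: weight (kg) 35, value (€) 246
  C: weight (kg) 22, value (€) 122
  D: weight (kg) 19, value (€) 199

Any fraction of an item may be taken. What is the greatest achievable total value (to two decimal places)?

382.67

Greedy by value/weight ratio, highest first.
Ratios (sorted): D 10.47, A 9.67, B 7.03, C 5.55
take D (19 @ 199); take 19/21 of A → 183.67. Capacity used 38/38.
Total value = 382.67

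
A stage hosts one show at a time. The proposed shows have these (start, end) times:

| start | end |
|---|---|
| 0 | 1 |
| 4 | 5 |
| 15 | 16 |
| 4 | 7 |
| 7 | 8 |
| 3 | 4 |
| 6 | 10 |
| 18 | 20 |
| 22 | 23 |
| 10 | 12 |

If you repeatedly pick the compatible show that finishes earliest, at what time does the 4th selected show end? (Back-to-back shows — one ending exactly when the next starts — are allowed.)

By end time: (0,1), (3,4), (4,5), (4,7), (7,8), (6,10), (10,12), (15,16), (18,20), (22,23).
Pick (0,1); next start ≥ 1 → (3,4); next start ≥ 4 → (4,5); next start ≥ 5 → (7,8); next start ≥ 8 → (10,12); next start ≥ 12 → (15,16); next start ≥ 16 → (18,20); next start ≥ 20 → (22,23).
Selected: (0,1) (3,4) (4,5) (7,8) (10,12) (15,16) (18,20) (22,23)

8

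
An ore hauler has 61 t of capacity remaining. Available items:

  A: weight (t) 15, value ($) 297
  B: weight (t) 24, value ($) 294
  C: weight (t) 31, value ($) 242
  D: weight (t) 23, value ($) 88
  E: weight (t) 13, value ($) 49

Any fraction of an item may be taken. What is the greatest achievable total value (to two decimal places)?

Order: A (297/15=19.80) > B (294/24=12.25) > C (242/31=7.81) > D (88/23=3.83) > E (49/13=3.77)
Fill: take A (15 @ 297) → take B (24 @ 294) → take 22/31 of C → 171.74; 61/61 used.
Total value = 762.74

762.74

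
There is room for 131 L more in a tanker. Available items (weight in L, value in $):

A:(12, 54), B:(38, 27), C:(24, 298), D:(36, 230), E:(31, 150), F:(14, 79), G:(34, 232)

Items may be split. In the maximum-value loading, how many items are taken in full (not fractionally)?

4

Order: C (298/24=12.42) > G (232/34=6.82) > D (230/36=6.39) > F (79/14=5.64) > E (150/31=4.84) > A (54/12=4.50) > B (27/38=0.71)
Fill: take C (24 @ 298) → take G (34 @ 232) → take D (36 @ 230) → take F (14 @ 79) → take 23/31 of E → 111.29; 131/131 used.
4 item(s) taken whole; one partial (take 23/31 of E).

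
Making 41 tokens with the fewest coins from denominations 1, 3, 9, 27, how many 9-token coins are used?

1

41 = 1×27 + 1×9 + 1×3 + 2×1
Count of 9: 1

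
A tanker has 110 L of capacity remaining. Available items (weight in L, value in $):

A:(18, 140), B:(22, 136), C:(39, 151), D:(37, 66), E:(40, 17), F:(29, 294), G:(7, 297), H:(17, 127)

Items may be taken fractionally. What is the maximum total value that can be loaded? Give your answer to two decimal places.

1059.82

Greedy by value/weight ratio, highest first.
Order: G (297/7=42.43) > F (294/29=10.14) > A (140/18=7.78) > H (127/17=7.47) > B (136/22=6.18) > C (151/39=3.87) > D (66/37=1.78) > E (17/40=0.42)
Fill: take G (7 @ 297) → take F (29 @ 294) → take A (18 @ 140) → take H (17 @ 127) → take B (22 @ 136) → take 17/39 of C → 65.82; 110/110 used.
Total value = 1059.82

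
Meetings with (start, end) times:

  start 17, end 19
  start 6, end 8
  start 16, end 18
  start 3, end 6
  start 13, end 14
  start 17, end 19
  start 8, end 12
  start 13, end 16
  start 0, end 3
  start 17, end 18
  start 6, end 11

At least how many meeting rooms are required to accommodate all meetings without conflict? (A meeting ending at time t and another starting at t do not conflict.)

4

Count concurrent intervals with a sweep; the peak is the room count.
starts: [0, 3, 6, 6, 8, 13, 13, 16, 17, 17, 17]
ends:   [3, 6, 8, 11, 12, 14, 16, 18, 18, 19, 19]
s0→1 e3→0 s3→1 e6→0 s6→1 s6→2 e8→1 s8→2 e11→1 e12→0 s13→1 s13→2 e14→1 e16→0 s16→1 s17→2 s17→3 s17→4  — peak 4.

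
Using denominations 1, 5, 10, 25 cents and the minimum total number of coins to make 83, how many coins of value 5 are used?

83 = 3×25 + 1×5 + 3×1
Count of 5: 1

1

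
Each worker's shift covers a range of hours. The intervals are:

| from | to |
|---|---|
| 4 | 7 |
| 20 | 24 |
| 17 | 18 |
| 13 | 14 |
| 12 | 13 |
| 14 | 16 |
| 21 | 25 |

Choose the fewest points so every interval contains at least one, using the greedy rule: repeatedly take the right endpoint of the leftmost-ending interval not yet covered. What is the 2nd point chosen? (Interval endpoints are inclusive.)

13

Sorted: [4,7] [12,13] [13,14] [14,16] [17,18] [20,24] [21,25]
{[4,7]} hit by 7; {[12,13],[13,14]} hit by 13; {[14,16]} hit by 16; {[17,18]} hit by 18; {[20,24],[21,25]} hit by 24.
Points: 7, 13, 16, 18, 24 (5 total).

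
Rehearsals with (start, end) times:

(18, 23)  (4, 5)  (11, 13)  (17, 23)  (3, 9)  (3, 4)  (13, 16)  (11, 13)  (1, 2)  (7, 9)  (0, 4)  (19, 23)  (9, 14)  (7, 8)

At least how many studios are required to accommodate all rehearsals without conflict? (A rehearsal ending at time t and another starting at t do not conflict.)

The answer is the maximum number of intervals overlapping at any instant.
Events (time:±→running): 0:+→1 1:+→2 2:-→1 3:+→2 3:+→3 … peak 3.

3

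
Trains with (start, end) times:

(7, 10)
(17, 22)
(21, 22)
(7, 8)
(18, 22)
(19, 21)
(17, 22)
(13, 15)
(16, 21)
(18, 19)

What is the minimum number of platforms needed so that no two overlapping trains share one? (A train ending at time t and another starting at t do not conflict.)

starts: [7, 7, 13, 16, 17, 17, 18, 18, 19, 21]
ends:   [8, 10, 15, 19, 21, 21, 22, 22, 22, 22]
s7→1 s7→2 e8→1 e10→0 s13→1 e15→0 s16→1 s17→2 s17→3 s18→4 s18→5  — peak 5.

5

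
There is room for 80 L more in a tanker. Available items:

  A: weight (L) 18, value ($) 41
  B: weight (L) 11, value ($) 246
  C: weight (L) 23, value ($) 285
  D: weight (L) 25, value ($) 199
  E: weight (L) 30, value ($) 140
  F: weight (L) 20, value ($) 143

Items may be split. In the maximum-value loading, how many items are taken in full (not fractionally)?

Greedy by value/weight ratio, highest first.
Order: B (246/11=22.36) > C (285/23=12.39) > D (199/25=7.96) > F (143/20=7.15) > E (140/30=4.67) > A (41/18=2.28)
Fill: take B (11 @ 246) → take C (23 @ 285) → take D (25 @ 199) → take F (20 @ 143) → take 1/30 of E → 4.67; 80/80 used.
4 item(s) taken whole; one partial (take 1/30 of E).

4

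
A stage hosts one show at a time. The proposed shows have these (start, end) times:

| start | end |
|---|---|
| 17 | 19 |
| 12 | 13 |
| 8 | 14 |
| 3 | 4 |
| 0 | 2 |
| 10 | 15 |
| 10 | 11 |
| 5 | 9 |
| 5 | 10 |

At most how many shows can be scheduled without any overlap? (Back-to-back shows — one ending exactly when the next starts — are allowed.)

By end time: (0,2), (3,4), (5,9), (5,10), (10,11), (12,13), (8,14), (10,15), (17,19).
Pick (0,2); next start ≥ 2 → (3,4); next start ≥ 4 → (5,9); next start ≥ 9 → (10,11); next start ≥ 11 → (12,13); next start ≥ 13 → (17,19).
Selected 6 shows.

6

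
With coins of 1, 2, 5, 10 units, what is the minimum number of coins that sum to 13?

Use the largest denomination that fits, subtract, and repeat.
13 − 1×10→3 − 1×2→1 − 1×1→0
Total coins = 1 + 1 + 1 = 3

3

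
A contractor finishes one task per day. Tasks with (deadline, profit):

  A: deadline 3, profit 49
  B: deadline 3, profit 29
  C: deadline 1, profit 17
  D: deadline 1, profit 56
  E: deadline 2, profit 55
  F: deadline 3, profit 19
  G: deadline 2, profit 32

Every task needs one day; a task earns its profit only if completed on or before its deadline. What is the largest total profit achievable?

Profit order: D=56 E=55 A=49 G=32 B=29 F=19 C=17
Assign: D→slot 1, E→slot 2, A→slot 3, G skipped, B skipped, F skipped, C skipped.
Slots: [1:D] [2:E] [3:A]
Profit = 56 + 55 + 49 = 160

160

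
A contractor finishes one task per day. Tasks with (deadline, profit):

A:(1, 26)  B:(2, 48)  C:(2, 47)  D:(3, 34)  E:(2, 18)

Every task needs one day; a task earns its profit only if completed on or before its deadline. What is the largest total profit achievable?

Sort by profit descending; place each in the latest free slot ≤ its deadline.
Profit order: B=48 C=47 D=34 A=26 E=18
Assign: B→slot 2, C→slot 1, D→slot 3, A skipped, E skipped.
Slots: [1:C] [2:B] [3:D]
Profit = 47 + 48 + 34 = 129

129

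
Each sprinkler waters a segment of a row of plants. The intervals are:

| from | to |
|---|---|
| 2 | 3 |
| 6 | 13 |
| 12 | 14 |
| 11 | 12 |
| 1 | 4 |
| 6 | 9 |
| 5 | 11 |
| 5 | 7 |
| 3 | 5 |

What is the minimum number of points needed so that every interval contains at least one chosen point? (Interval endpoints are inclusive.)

By right end: [2,3]  [1,4]  [3,5]  [5,7]  [6,9]  [5,11]  [11,12]  [6,13]  [12,14]
[2,3] uncovered → point at 3; [5,7] uncovered → point at 7; [11,12] uncovered → point at 12.
Points: 3, 7, 12 (3 total).

3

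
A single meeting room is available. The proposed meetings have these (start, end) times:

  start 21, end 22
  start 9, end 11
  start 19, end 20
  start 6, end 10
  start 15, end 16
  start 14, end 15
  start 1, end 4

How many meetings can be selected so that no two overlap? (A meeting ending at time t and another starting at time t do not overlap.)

Sorted by end: (1,4)  (6,10)  (9,11)  (14,15)  (15,16)  (19,20)  (21,22)
take (1,4); take (6,10); take (14,15); take (15,16); take (19,20); take (21,22).
Selected 6 meetings.

6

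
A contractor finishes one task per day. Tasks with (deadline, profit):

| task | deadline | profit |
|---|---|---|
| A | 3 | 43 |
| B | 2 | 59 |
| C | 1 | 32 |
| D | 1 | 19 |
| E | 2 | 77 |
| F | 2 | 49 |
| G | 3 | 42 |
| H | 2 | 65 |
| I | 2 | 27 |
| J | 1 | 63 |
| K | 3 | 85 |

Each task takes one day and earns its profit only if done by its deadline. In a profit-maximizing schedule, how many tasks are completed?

Sort by profit descending; place each in the latest free slot ≤ its deadline.
By profit: K(d3,85), E(d2,77), H(d2,65), J(d1,63), B(d2,59), F(d2,49), A(d3,43), G(d3,42), C(d1,32), I(d2,27), D(d1,19)
K→slot 3; E→slot 2; H→slot 1; J skipped; B skipped; F skipped; A skipped; G skipped; C skipped; I skipped; D skipped.
3 of 11 scheduled.

3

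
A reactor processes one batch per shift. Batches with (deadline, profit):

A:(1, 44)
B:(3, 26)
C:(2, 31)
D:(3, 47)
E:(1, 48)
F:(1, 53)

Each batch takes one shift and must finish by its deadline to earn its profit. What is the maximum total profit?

131

Profit order: F=53 E=48 D=47 A=44 C=31 B=26
Assign: F→slot 1, E skipped, D→slot 3, A skipped, C→slot 2, B skipped.
Slots: [1:F] [2:C] [3:D]
Profit = 53 + 31 + 47 = 131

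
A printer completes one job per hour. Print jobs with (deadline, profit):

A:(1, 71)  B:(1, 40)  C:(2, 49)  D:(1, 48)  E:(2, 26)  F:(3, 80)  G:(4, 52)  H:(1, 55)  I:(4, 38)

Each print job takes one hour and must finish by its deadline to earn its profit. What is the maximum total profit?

252

Take jobs in profit order; each goes to the latest open slot no later than its deadline.
By profit: F(d3,80), A(d1,71), H(d1,55), G(d4,52), C(d2,49), D(d1,48), B(d1,40), I(d4,38), E(d2,26)
F→slot 3; A→slot 1; H skipped; G→slot 4; C→slot 2; D skipped; B skipped; I skipped; E skipped.
Profit = 71 + 49 + 80 + 52 = 252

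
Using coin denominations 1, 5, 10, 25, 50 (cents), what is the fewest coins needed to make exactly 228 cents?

8

228 − 4×50→28 − 1×25→3 − 3×1→0
Total coins = 4 + 1 + 3 = 8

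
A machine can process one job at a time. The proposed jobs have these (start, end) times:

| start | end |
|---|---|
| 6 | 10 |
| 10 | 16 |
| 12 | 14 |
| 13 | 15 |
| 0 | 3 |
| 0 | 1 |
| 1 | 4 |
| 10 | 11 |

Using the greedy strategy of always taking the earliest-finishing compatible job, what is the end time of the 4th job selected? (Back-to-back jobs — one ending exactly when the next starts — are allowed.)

11

Greedy by earliest finish: after sorting by end time, pick each interval compatible with the last pick.
Sorted by end: (0,1)  (0,3)  (1,4)  (6,10)  (10,11)  (12,14)  (13,15)  (10,16)
take (0,1); skip (0,3); take (1,4); take (6,10); take (10,11); take (12,14).
Selected: (0,1) (1,4) (6,10) (10,11) (12,14)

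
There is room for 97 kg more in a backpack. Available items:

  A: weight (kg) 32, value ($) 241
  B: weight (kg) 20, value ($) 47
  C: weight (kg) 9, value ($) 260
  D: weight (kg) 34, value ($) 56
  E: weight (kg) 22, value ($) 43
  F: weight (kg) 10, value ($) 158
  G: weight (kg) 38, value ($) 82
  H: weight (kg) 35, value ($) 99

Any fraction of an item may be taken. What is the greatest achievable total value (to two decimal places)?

Sort by value per unit weight and fill in that order.
Order: C (260/9=28.89) > F (158/10=15.80) > A (241/32=7.53) > H (99/35=2.83) > B (47/20=2.35) > G (82/38=2.16) > E (43/22=1.95) > D (56/34=1.65)
Fill: take C (9 @ 260) → take F (10 @ 158) → take A (32 @ 241) → take H (35 @ 99) → take 11/20 of B → 25.85; 97/97 used.
Total value = 783.85

783.85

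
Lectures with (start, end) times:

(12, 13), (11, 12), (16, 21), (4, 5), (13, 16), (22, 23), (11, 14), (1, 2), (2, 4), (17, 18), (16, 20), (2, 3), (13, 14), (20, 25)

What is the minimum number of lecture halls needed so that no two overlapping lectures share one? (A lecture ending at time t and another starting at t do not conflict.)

Count concurrent intervals with a sweep; the peak is the room count.
starts: [1, 2, 2, 4, 11, 11, 12, 13, 13, 16, 16, 17, 20, 22]
ends:   [2, 3, 4, 5, 12, 13, 14, 14, 16, 18, 20, 21, 23, 25]
s1→1 e2→0 s2→1 s2→2 e3→1 e4→0 s4→1 e5→0 s11→1 s11→2 e12→1 s12→2 e13→1 s13→2 s13→3  — peak 3.

3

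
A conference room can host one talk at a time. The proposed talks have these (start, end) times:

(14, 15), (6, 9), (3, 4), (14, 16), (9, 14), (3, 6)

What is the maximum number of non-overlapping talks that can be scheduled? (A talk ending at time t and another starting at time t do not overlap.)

4

Greedy by earliest finish: after sorting by end time, pick each interval compatible with the last pick.
By end time: (3,4), (3,6), (6,9), (9,14), (14,15), (14,16).
Pick (3,4); next start ≥ 4 → (6,9); next start ≥ 9 → (9,14); next start ≥ 14 → (14,15).
Selected 4 talks.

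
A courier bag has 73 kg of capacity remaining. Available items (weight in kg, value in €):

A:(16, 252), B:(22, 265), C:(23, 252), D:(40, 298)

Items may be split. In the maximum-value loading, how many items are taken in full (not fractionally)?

3

Order: A (252/16=15.75) > B (265/22=12.05) > C (252/23=10.96) > D (298/40=7.45)
Fill: take A (16 @ 252) → take B (22 @ 265) → take C (23 @ 252) → take 12/40 of D → 89.40; 73/73 used.
3 item(s) taken whole; one partial (take 12/40 of D).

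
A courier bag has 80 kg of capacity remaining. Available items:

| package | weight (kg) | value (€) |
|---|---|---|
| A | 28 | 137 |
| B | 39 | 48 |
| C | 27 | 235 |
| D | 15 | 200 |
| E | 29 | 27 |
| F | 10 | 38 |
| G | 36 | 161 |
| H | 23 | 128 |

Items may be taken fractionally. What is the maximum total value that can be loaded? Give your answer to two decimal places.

Sort by value per unit weight and fill in that order.
Order: D (200/15=13.33) > C (235/27=8.70) > H (128/23=5.57) > A (137/28=4.89) > G (161/36=4.47) > F (38/10=3.80) > B (48/39=1.23) > E (27/29=0.93)
Fill: take D (15 @ 200) → take C (27 @ 235) → take H (23 @ 128) → take 15/28 of A → 73.39; 80/80 used.
Total value = 636.39

636.39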